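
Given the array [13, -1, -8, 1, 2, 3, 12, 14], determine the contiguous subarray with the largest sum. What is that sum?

Using Kadane's algorithm on [13, -1, -8, 1, 2, 3, 12, 14]:

Scanning through the array:
Position 1 (value -1): max_ending_here = 12, max_so_far = 13
Position 2 (value -8): max_ending_here = 4, max_so_far = 13
Position 3 (value 1): max_ending_here = 5, max_so_far = 13
Position 4 (value 2): max_ending_here = 7, max_so_far = 13
Position 5 (value 3): max_ending_here = 10, max_so_far = 13
Position 6 (value 12): max_ending_here = 22, max_so_far = 22
Position 7 (value 14): max_ending_here = 36, max_so_far = 36

Maximum subarray: [13, -1, -8, 1, 2, 3, 12, 14]
Maximum sum: 36

The maximum subarray is [13, -1, -8, 1, 2, 3, 12, 14] with sum 36. This subarray runs from index 0 to index 7.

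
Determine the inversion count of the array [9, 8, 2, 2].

Finding inversions in [9, 8, 2, 2]:

(0, 1): arr[0]=9 > arr[1]=8
(0, 2): arr[0]=9 > arr[2]=2
(0, 3): arr[0]=9 > arr[3]=2
(1, 2): arr[1]=8 > arr[2]=2
(1, 3): arr[1]=8 > arr[3]=2

Total inversions: 5

The array has 5 inversion(s): (0,1), (0,2), (0,3), (1,2), (1,3). Each pair (i,j) satisfies i < j and arr[i] > arr[j].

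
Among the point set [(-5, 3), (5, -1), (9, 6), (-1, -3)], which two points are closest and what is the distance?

Computing all pairwise distances among 4 points:

d((-5, 3), (5, -1)) = 10.7703
d((-5, 3), (9, 6)) = 14.3178
d((-5, 3), (-1, -3)) = 7.2111
d((5, -1), (9, 6)) = 8.0623
d((5, -1), (-1, -3)) = 6.3246 <-- minimum
d((9, 6), (-1, -3)) = 13.4536

Closest pair: (5, -1) and (-1, -3) with distance 6.3246

The closest pair is (5, -1) and (-1, -3) with Euclidean distance 6.3246. For 4 points, brute-force pairwise comparison is shown above. For large n, the divide-and-conquer algorithm (sort by x, recurse on halves, check the dividing strip) achieves O(n log n).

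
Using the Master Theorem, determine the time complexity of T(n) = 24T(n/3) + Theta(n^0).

Master Theorem for T(n) = 24T(n/3) + O(n^0):

a = 24, b = 3, c = 0
log_b(a) = log_3(24) = 2.8928

Case 1: c = 0 < log_3(24) = 2.8928
T(n) = O(n^(log_3 24))

For T(n) = 24T(n/3) + O(n^0): log_3(24) = 2.8928. This is Case 1 of the Master Theorem (c < log_b(a), work dominated by leaves), giving O(n^(log_3 24)).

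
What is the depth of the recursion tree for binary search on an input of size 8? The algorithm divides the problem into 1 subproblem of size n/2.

For divide and conquer with division factor 2:

Problem sizes at each level:
Level 0: 8
Level 1: 4
Level 2: 2
Level 3: 1

The root is level 0 and the size-1 base case is level 3 (the tree spans levels 0 through 3, i.e. 4 levels counting the root), so the depth is the number of divisions: log_2(8) = 3

The recursion tree depth is log_2(8) = 3. At each level, the problem size is divided by 2, so it takes 3 divisions to reduce to a base case of size 1. The algorithm makes 1 recursive call at each level.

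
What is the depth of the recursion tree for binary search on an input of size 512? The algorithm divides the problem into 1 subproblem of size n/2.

For divide and conquer with division factor 2:

Problem sizes at each level:
Level 0: 512
Level 1: 256
Level 2: 128
Level 3: 64
Level 4: 32
Level 5: 16
Level 6: 8
Level 7: 4
Level 8: 2
Level 9: 1

The root is level 0 and the size-1 base case is level 9 (the tree spans levels 0 through 9, i.e. 10 levels counting the root), so the depth is the number of divisions: log_2(512) = 9

The recursion tree depth is log_2(512) = 9. At each level, the problem size is divided by 2, so it takes 9 divisions to reduce to a base case of size 1. The algorithm makes 1 recursive call at each level.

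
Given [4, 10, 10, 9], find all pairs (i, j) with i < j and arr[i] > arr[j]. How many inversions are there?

Finding inversions in [4, 10, 10, 9]:

(1, 3): arr[1]=10 > arr[3]=9
(2, 3): arr[2]=10 > arr[3]=9

Total inversions: 2

The array has 2 inversion(s): (1,3), (2,3). Each pair (i,j) satisfies i < j and arr[i] > arr[j].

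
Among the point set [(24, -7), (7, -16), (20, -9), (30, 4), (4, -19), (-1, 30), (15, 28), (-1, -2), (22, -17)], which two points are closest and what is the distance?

Computing all pairwise distances among 9 points:

d((24, -7), (7, -16)) = 19.2354
d((24, -7), (20, -9)) = 4.4721
d((24, -7), (30, 4)) = 12.53
d((24, -7), (4, -19)) = 23.3238
d((24, -7), (-1, 30)) = 44.6542
d((24, -7), (15, 28)) = 36.1386
d((24, -7), (-1, -2)) = 25.4951
d((24, -7), (22, -17)) = 10.198
d((7, -16), (20, -9)) = 14.7648
d((7, -16), (30, 4)) = 30.4795
d((7, -16), (4, -19)) = 4.2426 <-- minimum
d((7, -16), (-1, 30)) = 46.6905
d((7, -16), (15, 28)) = 44.7214
d((7, -16), (-1, -2)) = 16.1245
d((7, -16), (22, -17)) = 15.0333
d((20, -9), (30, 4)) = 16.4012
d((20, -9), (4, -19)) = 18.868
d((20, -9), (-1, 30)) = 44.2945
d((20, -9), (15, 28)) = 37.3363
d((20, -9), (-1, -2)) = 22.1359
d((20, -9), (22, -17)) = 8.2462
d((30, 4), (4, -19)) = 34.7131
d((30, 4), (-1, 30)) = 40.4599
d((30, 4), (15, 28)) = 28.3019
d((30, 4), (-1, -2)) = 31.5753
d((30, 4), (22, -17)) = 22.4722
d((4, -19), (-1, 30)) = 49.2544
d((4, -19), (15, 28)) = 48.2701
d((4, -19), (-1, -2)) = 17.72
d((4, -19), (22, -17)) = 18.1108
d((-1, 30), (15, 28)) = 16.1245
d((-1, 30), (-1, -2)) = 32.0
d((-1, 30), (22, -17)) = 52.3259
d((15, 28), (-1, -2)) = 34.0
d((15, 28), (22, -17)) = 45.5412
d((-1, -2), (22, -17)) = 27.4591

Closest pair: (7, -16) and (4, -19) with distance 4.2426

The closest pair is (7, -16) and (4, -19) with Euclidean distance 4.2426. For 9 points, brute-force pairwise comparison is shown above. For large n, the divide-and-conquer algorithm (sort by x, recurse on halves, check the dividing strip) achieves O(n log n).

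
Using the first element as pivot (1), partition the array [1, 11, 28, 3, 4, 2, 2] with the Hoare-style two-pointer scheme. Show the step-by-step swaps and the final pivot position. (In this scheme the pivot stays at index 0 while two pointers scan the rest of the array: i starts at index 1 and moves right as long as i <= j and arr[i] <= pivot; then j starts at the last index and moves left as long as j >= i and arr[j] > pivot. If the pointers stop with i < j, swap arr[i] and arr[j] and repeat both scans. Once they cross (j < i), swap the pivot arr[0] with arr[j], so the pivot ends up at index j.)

Hoare-style two-pointer partition with pivot = 1:

Initial array: [1, 11, 28, 3, 4, 2, 2]

Pointers start at i = 1, j = 6.
i ends at 1, j ends at 0: the pointers have crossed (j < i), so scanning stops.

j = 0, so swapping arr[0] with arr[j] leaves the pivot at position 0: [1, 11, 28, 3, 4, 2, 2]
Pivot position: 0

After partitioning with pivot 1, the array becomes [1, 11, 28, 3, 4, 2, 2]. The pivot is placed at index 0. All elements to the left of the pivot are <= 1, and all elements to the right are > 1.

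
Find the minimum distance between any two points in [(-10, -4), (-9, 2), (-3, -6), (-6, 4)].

Computing all pairwise distances among 4 points:

d((-10, -4), (-9, 2)) = 6.0828
d((-10, -4), (-3, -6)) = 7.2801
d((-10, -4), (-6, 4)) = 8.9443
d((-9, 2), (-3, -6)) = 10.0
d((-9, 2), (-6, 4)) = 3.6056 <-- minimum
d((-3, -6), (-6, 4)) = 10.4403

Closest pair: (-9, 2) and (-6, 4) with distance 3.6056

The closest pair is (-9, 2) and (-6, 4) with Euclidean distance 3.6056. For 4 points, brute-force pairwise comparison is shown above. For large n, the divide-and-conquer algorithm (sort by x, recurse on halves, check the dividing strip) achieves O(n log n).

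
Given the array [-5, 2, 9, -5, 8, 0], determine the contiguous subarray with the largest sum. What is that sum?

Using Kadane's algorithm on [-5, 2, 9, -5, 8, 0]:

Scanning through the array:
Position 1 (value 2): max_ending_here = 2, max_so_far = 2
Position 2 (value 9): max_ending_here = 11, max_so_far = 11
Position 3 (value -5): max_ending_here = 6, max_so_far = 11
Position 4 (value 8): max_ending_here = 14, max_so_far = 14
Position 5 (value 0): max_ending_here = 14, max_so_far = 14

Maximum subarray: [2, 9, -5, 8]
Maximum sum: 14

The maximum subarray is [2, 9, -5, 8] with sum 14. This subarray runs from index 1 to index 4.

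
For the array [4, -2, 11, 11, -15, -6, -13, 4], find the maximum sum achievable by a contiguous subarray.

Using Kadane's algorithm on [4, -2, 11, 11, -15, -6, -13, 4]:

Scanning through the array:
Position 1 (value -2): max_ending_here = 2, max_so_far = 4
Position 2 (value 11): max_ending_here = 13, max_so_far = 13
Position 3 (value 11): max_ending_here = 24, max_so_far = 24
Position 4 (value -15): max_ending_here = 9, max_so_far = 24
Position 5 (value -6): max_ending_here = 3, max_so_far = 24
Position 6 (value -13): max_ending_here = -10, max_so_far = 24
Position 7 (value 4): max_ending_here = 4, max_so_far = 24

Maximum subarray: [4, -2, 11, 11]
Maximum sum: 24

The maximum subarray is [4, -2, 11, 11] with sum 24. This subarray runs from index 0 to index 3.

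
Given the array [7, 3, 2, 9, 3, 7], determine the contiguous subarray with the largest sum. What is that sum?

Using Kadane's algorithm on [7, 3, 2, 9, 3, 7]:

Scanning through the array:
Position 1 (value 3): max_ending_here = 10, max_so_far = 10
Position 2 (value 2): max_ending_here = 12, max_so_far = 12
Position 3 (value 9): max_ending_here = 21, max_so_far = 21
Position 4 (value 3): max_ending_here = 24, max_so_far = 24
Position 5 (value 7): max_ending_here = 31, max_so_far = 31

Maximum subarray: [7, 3, 2, 9, 3, 7]
Maximum sum: 31

The maximum subarray is [7, 3, 2, 9, 3, 7] with sum 31. This subarray runs from index 0 to index 5.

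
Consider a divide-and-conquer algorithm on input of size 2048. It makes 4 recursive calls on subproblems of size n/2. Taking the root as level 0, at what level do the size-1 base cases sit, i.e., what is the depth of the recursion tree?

For divide and conquer with division factor 2:

Problem sizes at each level:
Level 0: 2048
Level 1: 1024
Level 2: 512
Level 3: 256
Level 4: 128
Level 5: 64
Level 6: 32
Level 7: 16
Level 8: 8
Level 9: 4
Level 10: 2
Level 11: 1

The root is level 0 and the size-1 base case is level 11 (the tree spans levels 0 through 11, i.e. 12 levels counting the root), so the depth is the number of divisions: log_2(2048) = 11

The recursion tree depth is log_2(2048) = 11. At each level, the problem size is divided by 2, so it takes 11 divisions to reduce to a base case of size 1. The algorithm makes 4 recursive calls at each level.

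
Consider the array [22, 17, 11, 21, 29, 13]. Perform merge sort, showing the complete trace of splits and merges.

Merge sort trace:

Split: [22, 17, 11, 21, 29, 13] -> [22, 17, 11] and [21, 29, 13]
  Split: [22, 17, 11] -> [22] and [17, 11]
    Split: [17, 11] -> [17] and [11]
    Merge: [17] + [11] -> [11, 17]
  Merge: [22] + [11, 17] -> [11, 17, 22]
  Split: [21, 29, 13] -> [21] and [29, 13]
    Split: [29, 13] -> [29] and [13]
    Merge: [29] + [13] -> [13, 29]
  Merge: [21] + [13, 29] -> [13, 21, 29]
Merge: [11, 17, 22] + [13, 21, 29] -> [11, 13, 17, 21, 22, 29]

Final sorted array: [11, 13, 17, 21, 22, 29]

The merge sort proceeds by recursively splitting the array and merging sorted halves.
After all merges, the sorted array is [11, 13, 17, 21, 22, 29].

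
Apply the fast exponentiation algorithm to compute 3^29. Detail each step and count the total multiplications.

Computing 3^29 by squaring (build up from 3^1; each line after the first costs one multiplication):

3^1 = 3
3^2 = (3^1)^2 = 3^2 = 9
3^3 = 3 * 3^2 = 3 * 9 = 27
3^6 = (3^3)^2 = 27^2 = 729
3^7 = 3 * 3^6 = 3 * 729 = 2187
3^14 = (3^7)^2 = 2187^2 = 4782969
3^28 = (3^14)^2 = 4782969^2 = 22876792454961
3^29 = 3 * 3^28 = 3 * 22876792454961 = 68630377364883

Result: 68630377364883
Multiplications needed: 7 (7 lines after 3^1)

3^29 = 68630377364883. Using exponentiation by squaring, this requires 7 multiplications. The key idea: if the exponent is even, square the half-power; if odd, multiply by the base once.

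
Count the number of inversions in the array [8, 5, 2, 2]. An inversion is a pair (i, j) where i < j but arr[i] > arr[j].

Finding inversions in [8, 5, 2, 2]:

(0, 1): arr[0]=8 > arr[1]=5
(0, 2): arr[0]=8 > arr[2]=2
(0, 3): arr[0]=8 > arr[3]=2
(1, 2): arr[1]=5 > arr[2]=2
(1, 3): arr[1]=5 > arr[3]=2

Total inversions: 5

The array has 5 inversion(s): (0,1), (0,2), (0,3), (1,2), (1,3). Each pair (i,j) satisfies i < j and arr[i] > arr[j].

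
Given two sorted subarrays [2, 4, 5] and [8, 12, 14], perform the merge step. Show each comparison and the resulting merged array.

Merging process:

Compare 2 vs 8: take 2 from left. Merged: [2]
Compare 4 vs 8: take 4 from left. Merged: [2, 4]
Compare 5 vs 8: take 5 from left. Merged: [2, 4, 5]
Append remaining from right: [8, 12, 14]. Merged: [2, 4, 5, 8, 12, 14]

Final merged array: [2, 4, 5, 8, 12, 14]
Total comparisons: 3

The merged array is [2, 4, 5, 8, 12, 14], requiring 3 comparisons. The merge step runs in O(n) time where n is the total number of elements.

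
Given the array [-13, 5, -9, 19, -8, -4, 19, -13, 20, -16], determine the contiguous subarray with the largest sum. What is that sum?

Using Kadane's algorithm on [-13, 5, -9, 19, -8, -4, 19, -13, 20, -16]:

Scanning through the array:
Position 1 (value 5): max_ending_here = 5, max_so_far = 5
Position 2 (value -9): max_ending_here = -4, max_so_far = 5
Position 3 (value 19): max_ending_here = 19, max_so_far = 19
Position 4 (value -8): max_ending_here = 11, max_so_far = 19
Position 5 (value -4): max_ending_here = 7, max_so_far = 19
Position 6 (value 19): max_ending_here = 26, max_so_far = 26
Position 7 (value -13): max_ending_here = 13, max_so_far = 26
Position 8 (value 20): max_ending_here = 33, max_so_far = 33
Position 9 (value -16): max_ending_here = 17, max_so_far = 33

Maximum subarray: [19, -8, -4, 19, -13, 20]
Maximum sum: 33

The maximum subarray is [19, -8, -4, 19, -13, 20] with sum 33. This subarray runs from index 3 to index 8.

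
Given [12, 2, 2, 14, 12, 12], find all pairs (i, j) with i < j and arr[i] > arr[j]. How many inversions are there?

Finding inversions in [12, 2, 2, 14, 12, 12]:

(0, 1): arr[0]=12 > arr[1]=2
(0, 2): arr[0]=12 > arr[2]=2
(3, 4): arr[3]=14 > arr[4]=12
(3, 5): arr[3]=14 > arr[5]=12

Total inversions: 4

The array has 4 inversion(s): (0,1), (0,2), (3,4), (3,5). Each pair (i,j) satisfies i < j and arr[i] > arr[j].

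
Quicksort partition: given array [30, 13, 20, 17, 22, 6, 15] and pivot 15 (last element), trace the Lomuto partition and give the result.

Lomuto partition with pivot = 15:

Initial array: [30, 13, 20, 17, 22, 6, 15]

arr[0]=30 > 15: no swap
arr[1]=13 <= 15: swap with position 0, array becomes [13, 30, 20, 17, 22, 6, 15]
arr[2]=20 > 15: no swap
arr[3]=17 > 15: no swap
arr[4]=22 > 15: no swap
arr[5]=6 <= 15: swap with position 1, array becomes [13, 6, 20, 17, 22, 30, 15]

Place pivot at position 2: [13, 6, 15, 17, 22, 30, 20]
Pivot position: 2

After partitioning with pivot 15, the array becomes [13, 6, 15, 17, 22, 30, 20]. The pivot is placed at index 2. All elements to the left of the pivot are <= 15, and all elements to the right are > 15.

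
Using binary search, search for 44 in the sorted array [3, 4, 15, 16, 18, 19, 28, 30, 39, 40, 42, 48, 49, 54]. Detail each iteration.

Binary search for 44 in [3, 4, 15, 16, 18, 19, 28, 30, 39, 40, 42, 48, 49, 54]:

lo=0, hi=13, mid=6, arr[mid]=28 -> 28 < 44, search right half
lo=7, hi=13, mid=10, arr[mid]=42 -> 42 < 44, search right half
lo=11, hi=13, mid=12, arr[mid]=49 -> 49 > 44, search left half
lo=11, hi=11, mid=11, arr[mid]=48 -> 48 > 44, search left half
lo=11 > hi=10, target 44 not found

Binary search determines that 44 is not in the array after 4 comparisons. The search space was exhausted without finding the target.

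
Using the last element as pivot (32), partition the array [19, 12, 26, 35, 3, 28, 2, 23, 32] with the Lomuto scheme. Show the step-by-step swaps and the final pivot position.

Lomuto partition with pivot = 32:

Initial array: [19, 12, 26, 35, 3, 28, 2, 23, 32]

arr[0]=19 <= 32: swap with position 0, array becomes [19, 12, 26, 35, 3, 28, 2, 23, 32]
arr[1]=12 <= 32: swap with position 1, array becomes [19, 12, 26, 35, 3, 28, 2, 23, 32]
arr[2]=26 <= 32: swap with position 2, array becomes [19, 12, 26, 35, 3, 28, 2, 23, 32]
arr[3]=35 > 32: no swap
arr[4]=3 <= 32: swap with position 3, array becomes [19, 12, 26, 3, 35, 28, 2, 23, 32]
arr[5]=28 <= 32: swap with position 4, array becomes [19, 12, 26, 3, 28, 35, 2, 23, 32]
arr[6]=2 <= 32: swap with position 5, array becomes [19, 12, 26, 3, 28, 2, 35, 23, 32]
arr[7]=23 <= 32: swap with position 6, array becomes [19, 12, 26, 3, 28, 2, 23, 35, 32]

Place pivot at position 7: [19, 12, 26, 3, 28, 2, 23, 32, 35]
Pivot position: 7

After partitioning with pivot 32, the array becomes [19, 12, 26, 3, 28, 2, 23, 32, 35]. The pivot is placed at index 7. All elements to the left of the pivot are <= 32, and all elements to the right are > 32.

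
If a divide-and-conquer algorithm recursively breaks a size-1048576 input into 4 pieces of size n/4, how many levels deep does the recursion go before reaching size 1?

For divide and conquer with division factor 4:

Problem sizes at each level:
Level 0: 1048576
Level 1: 262144
Level 2: 65536
Level 3: 16384
Level 4: 4096
Level 5: 1024
Level 6: 256
Level 7: 64
Level 8: 16
Level 9: 4
Level 10: 1

The root is level 0 and the size-1 base case is level 10 (the tree spans levels 0 through 10, i.e. 11 levels counting the root), so the depth is the number of divisions: log_4(1048576) = 10

The recursion tree depth is log_4(1048576) = 10. At each level, the problem size is divided by 4, so it takes 10 divisions to reduce to a base case of size 1. The algorithm makes 4 recursive calls at each level.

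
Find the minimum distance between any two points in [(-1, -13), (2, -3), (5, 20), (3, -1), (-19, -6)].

Computing all pairwise distances among 5 points:

d((-1, -13), (2, -3)) = 10.4403
d((-1, -13), (5, 20)) = 33.541
d((-1, -13), (3, -1)) = 12.6491
d((-1, -13), (-19, -6)) = 19.3132
d((2, -3), (5, 20)) = 23.1948
d((2, -3), (3, -1)) = 2.2361 <-- minimum
d((2, -3), (-19, -6)) = 21.2132
d((5, 20), (3, -1)) = 21.095
d((5, 20), (-19, -6)) = 35.3836
d((3, -1), (-19, -6)) = 22.561

Closest pair: (2, -3) and (3, -1) with distance 2.2361

The closest pair is (2, -3) and (3, -1) with Euclidean distance 2.2361. For 5 points, brute-force pairwise comparison is shown above. For large n, the divide-and-conquer algorithm (sort by x, recurse on halves, check the dividing strip) achieves O(n log n).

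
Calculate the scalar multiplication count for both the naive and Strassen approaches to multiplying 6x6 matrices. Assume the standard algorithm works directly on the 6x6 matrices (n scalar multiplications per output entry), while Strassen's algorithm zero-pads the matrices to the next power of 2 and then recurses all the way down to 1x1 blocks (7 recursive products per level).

Matrix multiplication for 6x6 matrices:

Strassen's algorithm requires power-of-2 dimensions. Pad 6x6 to 8x8 (next power of 2).

Standard algorithm: 6^3 = 216 multiplications
Strassen's algorithm: 7^(log2(8)) = 7^3 = 343 multiplications
Difference: 216 - 343 = -127 (Strassen uses MORE here due to padding overhead — for small or just-over-power-of-2 n, padding can outweigh the per-level savings)

Standard: 216 multiplications (6^3). Strassen: 343 multiplications (7^3, after padding to 8x8). Strassen reduces 8 recursive multiplications to 7 at each level.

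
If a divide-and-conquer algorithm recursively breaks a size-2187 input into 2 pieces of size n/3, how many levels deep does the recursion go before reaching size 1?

For divide and conquer with division factor 3:

Problem sizes at each level:
Level 0: 2187
Level 1: 729
Level 2: 243
Level 3: 81
Level 4: 27
Level 5: 9
Level 6: 3
Level 7: 1

The root is level 0 and the size-1 base case is level 7 (the tree spans levels 0 through 7, i.e. 8 levels counting the root), so the depth is the number of divisions: log_3(2187) = 7

The recursion tree depth is log_3(2187) = 7. At each level, the problem size is divided by 3, so it takes 7 divisions to reduce to a base case of size 1. The algorithm makes 2 recursive calls at each level.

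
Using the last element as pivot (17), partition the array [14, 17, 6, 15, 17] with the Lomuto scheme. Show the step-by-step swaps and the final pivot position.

Lomuto partition with pivot = 17:

Initial array: [14, 17, 6, 15, 17]

arr[0]=14 <= 17: swap with position 0, array becomes [14, 17, 6, 15, 17]
arr[1]=17 <= 17: swap with position 1, array becomes [14, 17, 6, 15, 17]
arr[2]=6 <= 17: swap with position 2, array becomes [14, 17, 6, 15, 17]
arr[3]=15 <= 17: swap with position 3, array becomes [14, 17, 6, 15, 17]

Place pivot at position 4: [14, 17, 6, 15, 17]
Pivot position: 4

After partitioning with pivot 17, the array becomes [14, 17, 6, 15, 17]. The pivot is placed at index 4. All elements to the left of the pivot are <= 17, and all elements to the right are > 17.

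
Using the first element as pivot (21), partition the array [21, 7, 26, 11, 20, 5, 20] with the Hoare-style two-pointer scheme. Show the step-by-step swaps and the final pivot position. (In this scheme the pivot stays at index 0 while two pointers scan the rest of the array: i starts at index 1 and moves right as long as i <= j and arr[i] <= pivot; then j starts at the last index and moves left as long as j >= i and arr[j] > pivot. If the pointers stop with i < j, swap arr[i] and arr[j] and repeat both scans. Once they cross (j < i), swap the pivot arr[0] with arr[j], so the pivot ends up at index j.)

Hoare-style two-pointer partition with pivot = 21:

Initial array: [21, 7, 26, 11, 20, 5, 20]

Pointers start at i = 1, j = 6.
i stops at index 2 (arr[2]=26 > 21), j stops at index 6 (arr[6]=20 <= 21): swap arr[2] and arr[6], array becomes [21, 7, 20, 11, 20, 5, 26]
i ends at 6, j ends at 5: the pointers have crossed (j < i), so scanning stops.

Swap pivot arr[0] with arr[5] to place pivot at position 5: [5, 7, 20, 11, 20, 21, 26]
Pivot position: 5

After partitioning with pivot 21, the array becomes [5, 7, 20, 11, 20, 21, 26]. The pivot is placed at index 5. All elements to the left of the pivot are <= 21, and all elements to the right are > 21.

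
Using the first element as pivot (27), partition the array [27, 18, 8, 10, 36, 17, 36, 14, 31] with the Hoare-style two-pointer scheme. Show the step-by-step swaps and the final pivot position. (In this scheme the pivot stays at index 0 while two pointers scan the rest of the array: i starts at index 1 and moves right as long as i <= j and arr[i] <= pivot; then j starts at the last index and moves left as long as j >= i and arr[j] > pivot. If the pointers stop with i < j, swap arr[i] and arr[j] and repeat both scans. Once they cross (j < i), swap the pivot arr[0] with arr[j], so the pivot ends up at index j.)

Hoare-style two-pointer partition with pivot = 27:

Initial array: [27, 18, 8, 10, 36, 17, 36, 14, 31]

Pointers start at i = 1, j = 8.
i stops at index 4 (arr[4]=36 > 27), j stops at index 7 (arr[7]=14 <= 27): swap arr[4] and arr[7], array becomes [27, 18, 8, 10, 14, 17, 36, 36, 31]
i ends at 6, j ends at 5: the pointers have crossed (j < i), so scanning stops.

Swap pivot arr[0] with arr[5] to place pivot at position 5: [17, 18, 8, 10, 14, 27, 36, 36, 31]
Pivot position: 5

After partitioning with pivot 27, the array becomes [17, 18, 8, 10, 14, 27, 36, 36, 31]. The pivot is placed at index 5. All elements to the left of the pivot are <= 27, and all elements to the right are > 27.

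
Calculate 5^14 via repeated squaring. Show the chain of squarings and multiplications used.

Computing 5^14 by squaring (build up from 5^1; each line after the first costs one multiplication):

5^1 = 5
5^2 = (5^1)^2 = 5^2 = 25
5^3 = 5 * 5^2 = 5 * 25 = 125
5^6 = (5^3)^2 = 125^2 = 15625
5^7 = 5 * 5^6 = 5 * 15625 = 78125
5^14 = (5^7)^2 = 78125^2 = 6103515625

Result: 6103515625
Multiplications needed: 5 (5 lines after 5^1)

5^14 = 6103515625. Using exponentiation by squaring, this requires 5 multiplications. The key idea: if the exponent is even, square the half-power; if odd, multiply by the base once.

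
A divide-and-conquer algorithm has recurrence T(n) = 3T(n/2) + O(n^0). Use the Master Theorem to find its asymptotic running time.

Master Theorem for T(n) = 3T(n/2) + O(n^0):

a = 3, b = 2, c = 0
log_b(a) = log_2(3) = 1.5850

Case 1: c = 0 < log_2(3) = 1.5850
T(n) = O(n^(log_2 3))

For T(n) = 3T(n/2) + O(n^0): log_2(3) = 1.5850. This is Case 1 of the Master Theorem (c < log_b(a), work dominated by leaves), giving O(n^(log_2 3)).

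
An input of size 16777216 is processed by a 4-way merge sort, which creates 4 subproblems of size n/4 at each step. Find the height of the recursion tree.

For divide and conquer with division factor 4:

Problem sizes at each level:
Level 0: 16777216
Level 1: 4194304
Level 2: 1048576
Level 3: 262144
Level 4: 65536
Level 5: 16384
Level 6: 4096
Level 7: 1024
Level 8: 256
Level 9: 64
Level 10: 16
Level 11: 4
Level 12: 1

The root is level 0 and the size-1 base case is level 12 (the tree spans levels 0 through 12, i.e. 13 levels counting the root), so the depth is the number of divisions: log_4(16777216) = 12

The recursion tree depth is log_4(16777216) = 12. At each level, the problem size is divided by 4, so it takes 12 divisions to reduce to a base case of size 1. The algorithm makes 4 recursive calls at each level.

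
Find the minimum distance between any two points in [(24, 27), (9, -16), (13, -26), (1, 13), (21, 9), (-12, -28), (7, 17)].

Computing all pairwise distances among 7 points:

d((24, 27), (9, -16)) = 45.5412
d((24, 27), (13, -26)) = 54.1295
d((24, 27), (1, 13)) = 26.9258
d((24, 27), (21, 9)) = 18.2483
d((24, 27), (-12, -28)) = 65.7343
d((24, 27), (7, 17)) = 19.7231
d((9, -16), (13, -26)) = 10.7703
d((9, -16), (1, 13)) = 30.0832
d((9, -16), (21, 9)) = 27.7308
d((9, -16), (-12, -28)) = 24.1868
d((9, -16), (7, 17)) = 33.0606
d((13, -26), (1, 13)) = 40.8044
d((13, -26), (21, 9)) = 35.9026
d((13, -26), (-12, -28)) = 25.0799
d((13, -26), (7, 17)) = 43.4166
d((1, 13), (21, 9)) = 20.3961
d((1, 13), (-12, -28)) = 43.0116
d((1, 13), (7, 17)) = 7.2111 <-- minimum
d((21, 9), (-12, -28)) = 49.5782
d((21, 9), (7, 17)) = 16.1245
d((-12, -28), (7, 17)) = 48.8467

Closest pair: (1, 13) and (7, 17) with distance 7.2111

The closest pair is (1, 13) and (7, 17) with Euclidean distance 7.2111. For 7 points, brute-force pairwise comparison is shown above. For large n, the divide-and-conquer algorithm (sort by x, recurse on halves, check the dividing strip) achieves O(n log n).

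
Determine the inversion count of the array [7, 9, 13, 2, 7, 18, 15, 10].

Finding inversions in [7, 9, 13, 2, 7, 18, 15, 10]:

(0, 3): arr[0]=7 > arr[3]=2
(1, 3): arr[1]=9 > arr[3]=2
(1, 4): arr[1]=9 > arr[4]=7
(2, 3): arr[2]=13 > arr[3]=2
(2, 4): arr[2]=13 > arr[4]=7
(2, 7): arr[2]=13 > arr[7]=10
(5, 6): arr[5]=18 > arr[6]=15
(5, 7): arr[5]=18 > arr[7]=10
(6, 7): arr[6]=15 > arr[7]=10

Total inversions: 9

The array has 9 inversion(s): (0,3), (1,3), (1,4), (2,3), (2,4), (2,7), (5,6), (5,7), (6,7). Each pair (i,j) satisfies i < j and arr[i] > arr[j].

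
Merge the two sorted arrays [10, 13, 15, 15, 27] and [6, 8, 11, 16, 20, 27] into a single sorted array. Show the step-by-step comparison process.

Merging process:

Compare 10 vs 6: take 6 from right. Merged: [6]
Compare 10 vs 8: take 8 from right. Merged: [6, 8]
Compare 10 vs 11: take 10 from left. Merged: [6, 8, 10]
Compare 13 vs 11: take 11 from right. Merged: [6, 8, 10, 11]
Compare 13 vs 16: take 13 from left. Merged: [6, 8, 10, 11, 13]
Compare 15 vs 16: take 15 from left. Merged: [6, 8, 10, 11, 13, 15]
Compare 15 vs 16: take 15 from left. Merged: [6, 8, 10, 11, 13, 15, 15]
Compare 27 vs 16: take 16 from right. Merged: [6, 8, 10, 11, 13, 15, 15, 16]
Compare 27 vs 20: take 20 from right. Merged: [6, 8, 10, 11, 13, 15, 15, 16, 20]
Compare 27 vs 27: take 27 from left. Merged: [6, 8, 10, 11, 13, 15, 15, 16, 20, 27]
Append remaining from right: [27]. Merged: [6, 8, 10, 11, 13, 15, 15, 16, 20, 27, 27]

Final merged array: [6, 8, 10, 11, 13, 15, 15, 16, 20, 27, 27]
Total comparisons: 10

The merged array is [6, 8, 10, 11, 13, 15, 15, 16, 20, 27, 27], requiring 10 comparisons. The merge step runs in O(n) time where n is the total number of elements.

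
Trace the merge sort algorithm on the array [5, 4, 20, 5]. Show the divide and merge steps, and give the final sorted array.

Merge sort trace:

Split: [5, 4, 20, 5] -> [5, 4] and [20, 5]
  Split: [5, 4] -> [5] and [4]
  Merge: [5] + [4] -> [4, 5]
  Split: [20, 5] -> [20] and [5]
  Merge: [20] + [5] -> [5, 20]
Merge: [4, 5] + [5, 20] -> [4, 5, 5, 20]

Final sorted array: [4, 5, 5, 20]

The merge sort proceeds by recursively splitting the array and merging sorted halves.
After all merges, the sorted array is [4, 5, 5, 20].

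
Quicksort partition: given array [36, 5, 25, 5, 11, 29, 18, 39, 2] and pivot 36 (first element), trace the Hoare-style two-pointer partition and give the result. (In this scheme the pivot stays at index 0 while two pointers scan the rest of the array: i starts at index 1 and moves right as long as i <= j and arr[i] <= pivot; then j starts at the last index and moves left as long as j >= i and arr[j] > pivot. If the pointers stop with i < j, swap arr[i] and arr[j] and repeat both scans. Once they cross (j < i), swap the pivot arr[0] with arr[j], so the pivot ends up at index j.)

Hoare-style two-pointer partition with pivot = 36:

Initial array: [36, 5, 25, 5, 11, 29, 18, 39, 2]

Pointers start at i = 1, j = 8.
i stops at index 7 (arr[7]=39 > 36), j stops at index 8 (arr[8]=2 <= 36): swap arr[7] and arr[8], array becomes [36, 5, 25, 5, 11, 29, 18, 2, 39]
i ends at 8, j ends at 7: the pointers have crossed (j < i), so scanning stops.

Swap pivot arr[0] with arr[7] to place pivot at position 7: [2, 5, 25, 5, 11, 29, 18, 36, 39]
Pivot position: 7

After partitioning with pivot 36, the array becomes [2, 5, 25, 5, 11, 29, 18, 36, 39]. The pivot is placed at index 7. All elements to the left of the pivot are <= 36, and all elements to the right are > 36.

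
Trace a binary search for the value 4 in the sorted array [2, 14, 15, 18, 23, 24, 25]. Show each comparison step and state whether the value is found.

Binary search for 4 in [2, 14, 15, 18, 23, 24, 25]:

lo=0, hi=6, mid=3, arr[mid]=18 -> 18 > 4, search left half
lo=0, hi=2, mid=1, arr[mid]=14 -> 14 > 4, search left half
lo=0, hi=0, mid=0, arr[mid]=2 -> 2 < 4, search right half
lo=1 > hi=0, target 4 not found

Binary search determines that 4 is not in the array after 3 comparisons. The search space was exhausted without finding the target.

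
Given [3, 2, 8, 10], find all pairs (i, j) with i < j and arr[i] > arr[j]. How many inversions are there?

Finding inversions in [3, 2, 8, 10]:

(0, 1): arr[0]=3 > arr[1]=2

Total inversions: 1

The array has 1 inversion(s): (0,1). Each pair (i,j) satisfies i < j and arr[i] > arr[j].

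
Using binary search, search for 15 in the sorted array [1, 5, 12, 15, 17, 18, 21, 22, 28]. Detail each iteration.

Binary search for 15 in [1, 5, 12, 15, 17, 18, 21, 22, 28]:

lo=0, hi=8, mid=4, arr[mid]=17 -> 17 > 15, search left half
lo=0, hi=3, mid=1, arr[mid]=5 -> 5 < 15, search right half
lo=2, hi=3, mid=2, arr[mid]=12 -> 12 < 15, search right half
lo=3, hi=3, mid=3, arr[mid]=15 -> Found target at index 3!

Binary search finds 15 at index 3 after 4 comparisons. The search repeatedly halves the search space by comparing with the middle element.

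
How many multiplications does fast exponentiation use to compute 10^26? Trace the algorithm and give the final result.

Computing 10^26 by squaring (build up from 10^1; each line after the first costs one multiplication):

10^1 = 10
10^2 = (10^1)^2 = 10^2 = 100
10^3 = 10 * 10^2 = 10 * 100 = 1000
10^6 = (10^3)^2 = 1000^2 = 1000000
10^12 = (10^6)^2 = 1000000^2 = 1000000000000
10^13 = 10 * 10^12 = 10 * 1000000000000 = 10000000000000
10^26 = (10^13)^2 = 10000000000000^2 = 100000000000000000000000000

Result: 100000000000000000000000000
Multiplications needed: 6 (6 lines after 10^1)

10^26 = 100000000000000000000000000. Using exponentiation by squaring, this requires 6 multiplications. The key idea: if the exponent is even, square the half-power; if odd, multiply by the base once.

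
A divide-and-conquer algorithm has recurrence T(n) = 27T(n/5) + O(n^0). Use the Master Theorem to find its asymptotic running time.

Master Theorem for T(n) = 27T(n/5) + O(n^0):

a = 27, b = 5, c = 0
log_b(a) = log_5(27) = 2.0478

Case 1: c = 0 < log_5(27) = 2.0478
T(n) = O(n^(log_5 27))

For T(n) = 27T(n/5) + O(n^0): log_5(27) = 2.0478. This is Case 1 of the Master Theorem (c < log_b(a), work dominated by leaves), giving O(n^(log_5 27)).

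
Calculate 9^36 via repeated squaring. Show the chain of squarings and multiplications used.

Computing 9^36 by squaring (build up from 9^1; each line after the first costs one multiplication):

9^1 = 9
9^2 = (9^1)^2 = 9^2 = 81
9^4 = (9^2)^2 = 81^2 = 6561
9^8 = (9^4)^2 = 6561^2 = 43046721
9^9 = 9 * 9^8 = 9 * 43046721 = 387420489
9^18 = (9^9)^2 = 387420489^2 = 150094635296999121
9^36 = (9^18)^2 = 150094635296999121^2 = 22528399544939174411840147874772641

Result: 22528399544939174411840147874772641
Multiplications needed: 6 (6 lines after 9^1)

9^36 = 22528399544939174411840147874772641. Using exponentiation by squaring, this requires 6 multiplications. The key idea: if the exponent is even, square the half-power; if odd, multiply by the base once.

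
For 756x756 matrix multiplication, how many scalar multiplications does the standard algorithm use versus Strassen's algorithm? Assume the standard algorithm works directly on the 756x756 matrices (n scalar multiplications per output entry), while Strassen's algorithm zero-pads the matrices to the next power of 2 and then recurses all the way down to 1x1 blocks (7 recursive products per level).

Matrix multiplication for 756x756 matrices:

Strassen's algorithm requires power-of-2 dimensions. Pad 756x756 to 1024x1024 (next power of 2).

Standard algorithm: 756^3 = 432081216 multiplications
Strassen's algorithm: 7^(log2(1024)) = 7^10 = 282475249 multiplications
Savings: 432081216 - 282475249 = 149605967 multiplications

Standard: 432081216 multiplications (756^3). Strassen: 282475249 multiplications (7^10, after padding to 1024x1024). Strassen reduces 8 recursive multiplications to 7 at each level.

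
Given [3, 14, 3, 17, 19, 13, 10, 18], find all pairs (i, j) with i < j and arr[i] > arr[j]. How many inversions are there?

Finding inversions in [3, 14, 3, 17, 19, 13, 10, 18]:

(1, 2): arr[1]=14 > arr[2]=3
(1, 5): arr[1]=14 > arr[5]=13
(1, 6): arr[1]=14 > arr[6]=10
(3, 5): arr[3]=17 > arr[5]=13
(3, 6): arr[3]=17 > arr[6]=10
(4, 5): arr[4]=19 > arr[5]=13
(4, 6): arr[4]=19 > arr[6]=10
(4, 7): arr[4]=19 > arr[7]=18
(5, 6): arr[5]=13 > arr[6]=10

Total inversions: 9

The array has 9 inversion(s): (1,2), (1,5), (1,6), (3,5), (3,6), (4,5), (4,6), (4,7), (5,6). Each pair (i,j) satisfies i < j and arr[i] > arr[j].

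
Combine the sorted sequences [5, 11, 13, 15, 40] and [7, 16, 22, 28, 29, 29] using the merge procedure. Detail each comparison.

Merging process:

Compare 5 vs 7: take 5 from left. Merged: [5]
Compare 11 vs 7: take 7 from right. Merged: [5, 7]
Compare 11 vs 16: take 11 from left. Merged: [5, 7, 11]
Compare 13 vs 16: take 13 from left. Merged: [5, 7, 11, 13]
Compare 15 vs 16: take 15 from left. Merged: [5, 7, 11, 13, 15]
Compare 40 vs 16: take 16 from right. Merged: [5, 7, 11, 13, 15, 16]
Compare 40 vs 22: take 22 from right. Merged: [5, 7, 11, 13, 15, 16, 22]
Compare 40 vs 28: take 28 from right. Merged: [5, 7, 11, 13, 15, 16, 22, 28]
Compare 40 vs 29: take 29 from right. Merged: [5, 7, 11, 13, 15, 16, 22, 28, 29]
Compare 40 vs 29: take 29 from right. Merged: [5, 7, 11, 13, 15, 16, 22, 28, 29, 29]
Append remaining from left: [40]. Merged: [5, 7, 11, 13, 15, 16, 22, 28, 29, 29, 40]

Final merged array: [5, 7, 11, 13, 15, 16, 22, 28, 29, 29, 40]
Total comparisons: 10

The merged array is [5, 7, 11, 13, 15, 16, 22, 28, 29, 29, 40], requiring 10 comparisons. The merge step runs in O(n) time where n is the total number of elements.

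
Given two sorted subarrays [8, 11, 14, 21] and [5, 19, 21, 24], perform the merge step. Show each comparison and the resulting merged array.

Merging process:

Compare 8 vs 5: take 5 from right. Merged: [5]
Compare 8 vs 19: take 8 from left. Merged: [5, 8]
Compare 11 vs 19: take 11 from left. Merged: [5, 8, 11]
Compare 14 vs 19: take 14 from left. Merged: [5, 8, 11, 14]
Compare 21 vs 19: take 19 from right. Merged: [5, 8, 11, 14, 19]
Compare 21 vs 21: take 21 from left. Merged: [5, 8, 11, 14, 19, 21]
Append remaining from right: [21, 24]. Merged: [5, 8, 11, 14, 19, 21, 21, 24]

Final merged array: [5, 8, 11, 14, 19, 21, 21, 24]
Total comparisons: 6

The merged array is [5, 8, 11, 14, 19, 21, 21, 24], requiring 6 comparisons. The merge step runs in O(n) time where n is the total number of elements.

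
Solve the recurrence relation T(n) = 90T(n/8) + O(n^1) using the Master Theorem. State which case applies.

Master Theorem for T(n) = 90T(n/8) + O(n^1):

a = 90, b = 8, c = 1
log_b(a) = log_8(90) = 2.1640

Case 1: c = 1 < log_8(90) = 2.1640
T(n) = O(n^(log_8 90))

For T(n) = 90T(n/8) + O(n^1): log_8(90) = 2.1640. This is Case 1 of the Master Theorem (c < log_b(a), work dominated by leaves), giving O(n^(log_8 90)).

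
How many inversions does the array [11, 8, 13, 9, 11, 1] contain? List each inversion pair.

Finding inversions in [11, 8, 13, 9, 11, 1]:

(0, 1): arr[0]=11 > arr[1]=8
(0, 3): arr[0]=11 > arr[3]=9
(0, 5): arr[0]=11 > arr[5]=1
(1, 5): arr[1]=8 > arr[5]=1
(2, 3): arr[2]=13 > arr[3]=9
(2, 4): arr[2]=13 > arr[4]=11
(2, 5): arr[2]=13 > arr[5]=1
(3, 5): arr[3]=9 > arr[5]=1
(4, 5): arr[4]=11 > arr[5]=1

Total inversions: 9

The array has 9 inversion(s): (0,1), (0,3), (0,5), (1,5), (2,3), (2,4), (2,5), (3,5), (4,5). Each pair (i,j) satisfies i < j and arr[i] > arr[j].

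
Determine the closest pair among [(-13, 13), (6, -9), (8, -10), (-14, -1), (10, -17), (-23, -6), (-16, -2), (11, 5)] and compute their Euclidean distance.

Computing all pairwise distances among 8 points:

d((-13, 13), (6, -9)) = 29.0689
d((-13, 13), (8, -10)) = 31.1448
d((-13, 13), (-14, -1)) = 14.0357
d((-13, 13), (10, -17)) = 37.8021
d((-13, 13), (-23, -6)) = 21.4709
d((-13, 13), (-16, -2)) = 15.2971
d((-13, 13), (11, 5)) = 25.2982
d((6, -9), (8, -10)) = 2.2361 <-- minimum
d((6, -9), (-14, -1)) = 21.5407
d((6, -9), (10, -17)) = 8.9443
d((6, -9), (-23, -6)) = 29.1548
d((6, -9), (-16, -2)) = 23.0868
d((6, -9), (11, 5)) = 14.8661
d((8, -10), (-14, -1)) = 23.7697
d((8, -10), (10, -17)) = 7.2801
d((8, -10), (-23, -6)) = 31.257
d((8, -10), (-16, -2)) = 25.2982
d((8, -10), (11, 5)) = 15.2971
d((-14, -1), (10, -17)) = 28.8444
d((-14, -1), (-23, -6)) = 10.2956
d((-14, -1), (-16, -2)) = 2.2361 <-- minimum
d((-14, -1), (11, 5)) = 25.7099
d((10, -17), (-23, -6)) = 34.7851
d((10, -17), (-16, -2)) = 30.0167
d((10, -17), (11, 5)) = 22.0227
d((-23, -6), (-16, -2)) = 8.0623
d((-23, -6), (11, 5)) = 35.7351
d((-16, -2), (11, 5)) = 27.8927

Minimum distance: 2.2361 (tie among 2 pairs: (6, -9) and (8, -10); (-14, -1) and (-16, -2))

The minimum Euclidean distance is 2.2361. There is a tie: 2 pairs achieve this minimum — (6, -9) and (8, -10); (-14, -1) and (-16, -2). Any of these is a valid closest pair. For 8 points, brute-force pairwise comparison is shown above. For large n, the divide-and-conquer algorithm (sort by x, recurse on halves, check the dividing strip) achieves O(n log n).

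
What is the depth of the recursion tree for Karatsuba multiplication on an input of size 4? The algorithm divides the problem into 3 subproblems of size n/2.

For divide and conquer with division factor 2:

Problem sizes at each level:
Level 0: 4
Level 1: 2
Level 2: 1

The root is level 0 and the size-1 base case is level 2 (the tree spans levels 0 through 2, i.e. 3 levels counting the root), so the depth is the number of divisions: log_2(4) = 2

The recursion tree depth is log_2(4) = 2. At each level, the problem size is divided by 2, so it takes 2 divisions to reduce to a base case of size 1. The algorithm makes 3 recursive calls at each level.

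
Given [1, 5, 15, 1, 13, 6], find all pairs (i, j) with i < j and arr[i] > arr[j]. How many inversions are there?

Finding inversions in [1, 5, 15, 1, 13, 6]:

(1, 3): arr[1]=5 > arr[3]=1
(2, 3): arr[2]=15 > arr[3]=1
(2, 4): arr[2]=15 > arr[4]=13
(2, 5): arr[2]=15 > arr[5]=6
(4, 5): arr[4]=13 > arr[5]=6

Total inversions: 5

The array has 5 inversion(s): (1,3), (2,3), (2,4), (2,5), (4,5). Each pair (i,j) satisfies i < j and arr[i] > arr[j].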